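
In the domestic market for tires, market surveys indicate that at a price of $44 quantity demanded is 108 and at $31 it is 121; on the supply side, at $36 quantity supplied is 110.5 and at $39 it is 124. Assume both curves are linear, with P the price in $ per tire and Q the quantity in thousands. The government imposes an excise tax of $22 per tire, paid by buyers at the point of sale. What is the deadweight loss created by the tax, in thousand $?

Demand slope: (121 − 108)/(31 − 44) = -1, so Qd = 152 − P.
Supply slope: (124 − 110.5)/(39 − 36) = 4.5, so Qs = 4.5P − 51.5.
Before the tax: set 152 − P = 4.5P − 51.5 → P* = $37, Q* = 115.
With the tax collected from buyers, demand (in seller-price terms) shifts: Qd = 152 − (P + 22).
Solving gives Q = 97 with buyers paying $55 and sellers receiving $33 (the $22 wedge).
Quantity falls by |ΔQ| = |115 − 97| = 18.
DWL = ½ · t · |ΔQ| = ½ · 22 · 18 = $198.

Deadweight loss = $198 thousand.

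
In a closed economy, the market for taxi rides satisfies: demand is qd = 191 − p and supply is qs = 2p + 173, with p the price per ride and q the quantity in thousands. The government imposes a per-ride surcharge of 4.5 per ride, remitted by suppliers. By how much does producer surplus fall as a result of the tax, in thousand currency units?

Before the tax: set 191 − p = 2p + 173 → p* = 6, q* = 185.
With the tax collected from suppliers, supply shifts: qs = 2(p − 4.5) + 173.
Solving gives q = 182 with buyers paying 9 and suppliers receiving 4.5 (the 4.5 wedge).
ΔPS is the trapezoid between Q = 182 and Q = 185 of height 1.5: ½ · (185 + 182) · 1.5 = 275.25.

Producer surplus falls by 275.25 thousand.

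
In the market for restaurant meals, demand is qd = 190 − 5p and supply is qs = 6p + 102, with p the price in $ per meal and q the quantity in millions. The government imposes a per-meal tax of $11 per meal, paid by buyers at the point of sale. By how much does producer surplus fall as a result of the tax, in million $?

Producer surplus falls by $675 million.

Without the tax, 190 − 5p = 6p + 102 gives 11p = 88, so p* = $8 and q* = 150.
With the tax collected from buyers, demand (in seller-price terms) shifts: qd = 190 − 5(p + 11).
New equilibrium: buyers pay $14, sellers receive $3, q = 120. (Wedge: pb − ps = 11.)
ΔPS is the trapezoid between Q = 120 and Q = 150 of height $5: ½ · (150 + 120) · 5 = $675.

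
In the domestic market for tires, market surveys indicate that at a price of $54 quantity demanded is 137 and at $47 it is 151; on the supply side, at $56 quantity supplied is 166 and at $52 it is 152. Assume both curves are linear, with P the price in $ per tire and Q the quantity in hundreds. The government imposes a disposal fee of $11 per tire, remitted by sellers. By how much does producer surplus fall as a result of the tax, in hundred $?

Producer surplus falls by $552 hundred.

Demand slope: (151 − 137)/(47 − 54) = -2, so Qd = 245 − 2P.
Supply slope: (152 − 166)/(52 − 56) = 3.5, so Qs = 3.5P − 30.
Without the tax, 245 − 2P = 3.5P − 30 gives 5.5P = 275, so P* = $50 and Q* = 145.
With the tax collected from sellers, supply shifts: Qs = 3.5(P − 11) − 30.
Solving gives Q = 131 with consumers paying $57 and sellers receiving $46 (the $11 wedge).
ΔPS is the trapezoid between Q = 131 and Q = 145 of height $4: ½ · (145 + 131) · 4 = $552.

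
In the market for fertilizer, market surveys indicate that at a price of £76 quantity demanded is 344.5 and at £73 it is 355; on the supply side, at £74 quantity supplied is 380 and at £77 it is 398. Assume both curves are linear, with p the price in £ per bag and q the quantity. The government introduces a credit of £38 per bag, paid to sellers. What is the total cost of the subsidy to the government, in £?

Government outlay = £16948.

Demand slope: (355 − 344.5)/(73 − 76) = -3.5, so qd = 610.5 − 3.5p.
Supply slope: (398 − 380)/(77 − 74) = 6, so qs = 6p − 64.
Before the subsidy: set 610.5 − 3.5p = 6p − 64 → p* = £71, q* = 362.
With a per-unit subsidy paid to sellers, each receives p + 38 per unit sold, so supply becomes qs = 6(p + 38) − 64.
Solving gives q = 446 with consumers paying £47 and sellers receiving £85 (the £38 wedge).
Outlay = t · Q = 38 · 446 = £16948.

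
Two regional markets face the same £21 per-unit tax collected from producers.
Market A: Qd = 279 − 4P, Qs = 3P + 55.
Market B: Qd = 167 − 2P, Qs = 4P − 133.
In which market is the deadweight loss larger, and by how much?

Market A, by £84.

Market A: pre-tax P* = £32, Q* = 151; post-tax Q = 115; deadweight loss = £378.
Market B: pre-tax P* = £50, Q* = 67; post-tax Q = 39; deadweight loss = £294.
Difference: £378 vs £294 → market A is larger by £84.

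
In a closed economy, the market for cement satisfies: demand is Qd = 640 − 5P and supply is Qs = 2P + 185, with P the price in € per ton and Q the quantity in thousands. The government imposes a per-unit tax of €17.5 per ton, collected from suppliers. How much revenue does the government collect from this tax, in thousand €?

Tax revenue = €5075 thousand.

Without the tax, 640 − 5P = 2P + 185 gives 7P = 455, so P* = €65 and Q* = 315.
With the tax collected from suppliers, supply shifts: Qs = 2(P − 17.5) + 185.
New equilibrium: buyers pay €70, suppliers receive €52.5, Q = 290. (Wedge: Pb − Ps = 17.5.)
Revenue = t · Q = 17.5 · 290 = €5075.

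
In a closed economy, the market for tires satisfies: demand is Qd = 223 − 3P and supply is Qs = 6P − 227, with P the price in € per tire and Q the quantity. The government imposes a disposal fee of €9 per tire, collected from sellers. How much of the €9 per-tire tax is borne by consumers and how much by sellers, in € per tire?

Consumers bear €6 per tire; sellers bear €3 per tire.

Before the tax: set 223 − 3P = 6P − 227 → P* = €50, Q* = 73.
With the tax collected from sellers, supply shifts: Qs = 6(P − 9) − 227.
New equilibrium: consumers pay €56, sellers receive €47, Q = 55. (Wedge: Pb − Ps = 9.)
Burden on consumers: €6; on sellers: €3. (They sum to €9.)
The less price-elastic side of the market bears the larger share of a per-unit tax.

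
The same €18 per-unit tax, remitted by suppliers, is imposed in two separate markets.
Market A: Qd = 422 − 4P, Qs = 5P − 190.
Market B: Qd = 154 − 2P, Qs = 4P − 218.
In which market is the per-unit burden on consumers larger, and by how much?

Market B, by €2.

Market A: pre-tax P* = €68, Q* = 150; post-tax Q = 110; per-unit burden on consumers = €10.
Market B: pre-tax P* = €62, Q* = 30; post-tax Q = 6; per-unit burden on consumers = €12.
Difference: €10 vs €12 → market B is larger by €2.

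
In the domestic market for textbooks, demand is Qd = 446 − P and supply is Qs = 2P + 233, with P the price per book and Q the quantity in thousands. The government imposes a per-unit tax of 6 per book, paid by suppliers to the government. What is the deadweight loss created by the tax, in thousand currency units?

Before the tax: set 446 − P = 2P + 233 → P* = 71, Q* = 375.
With the tax collected from suppliers, supply shifts: Qs = 2(P − 6) + 233.
New equilibrium: consumers pay 75, suppliers receive 69, Q = 371. (Wedge: Pb − Ps = 6.)
Quantity falls by |ΔQ| = |375 − 371| = 4.
DWL = ½ · t · |ΔQ| = ½ · 6 · 4 = 12.

Deadweight loss = 12 thousand.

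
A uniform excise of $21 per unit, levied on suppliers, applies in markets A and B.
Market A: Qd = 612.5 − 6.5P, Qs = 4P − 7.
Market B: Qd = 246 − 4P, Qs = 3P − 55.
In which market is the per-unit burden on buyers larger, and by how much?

Market A: pre-tax P* = $59, Q* = 229; post-tax Q = 177; per-unit burden on buyers = $8.
Market B: pre-tax P* = $43, Q* = 74; post-tax Q = 38; per-unit burden on buyers = $9.
Difference: $8 vs $9 → market B is larger by $1.

Market B, by $1.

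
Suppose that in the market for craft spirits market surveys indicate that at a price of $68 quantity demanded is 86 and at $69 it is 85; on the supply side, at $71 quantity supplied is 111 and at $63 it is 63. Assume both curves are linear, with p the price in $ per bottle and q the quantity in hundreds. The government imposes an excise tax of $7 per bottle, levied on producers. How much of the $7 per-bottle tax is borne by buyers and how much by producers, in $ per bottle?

Buyers bear $6 per bottle; producers bear $1 per bottle.

Demand slope: (85 − 86)/(69 − 68) = -1, so qd = 154 − p.
Supply slope: (63 − 111)/(63 − 71) = 6, so qs = 6p − 315.
Before the tax: set 154 − p = 6p − 315 → p* = $67, q* = 87.
With the tax collected from producers, supply shifts: qs = 6(p − 7) − 315.
New equilibrium: buyers pay $73, producers receive $66, q = 81. (Wedge: pb − ps = 7.)
Burden on buyers: $6; on producers: $1. (They sum to $7.)
The less price-elastic side of the market bears the larger share of a per-unit tax.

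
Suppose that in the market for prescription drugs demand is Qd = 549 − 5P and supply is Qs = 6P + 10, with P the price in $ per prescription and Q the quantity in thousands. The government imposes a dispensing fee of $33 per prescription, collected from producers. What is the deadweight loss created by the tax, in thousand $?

Without the tax, 549 − 5P = 6P + 10 gives 11P = 539, so P* = $49 and Q* = 304.
With the tax collected from producers, supply shifts: Qs = 6(P − 33) + 10.
New equilibrium: buyers pay $67, producers receive $34, Q = 214. (Wedge: Pb − Ps = 33.)
Quantity falls by |ΔQ| = |304 − 214| = 90.
DWL = ½ · t · |ΔQ| = ½ · 33 · 90 = $1485.

Deadweight loss = $1485 thousand.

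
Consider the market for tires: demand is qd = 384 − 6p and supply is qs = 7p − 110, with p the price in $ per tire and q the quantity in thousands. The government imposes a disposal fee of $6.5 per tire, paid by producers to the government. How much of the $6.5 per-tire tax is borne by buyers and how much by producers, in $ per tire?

Without the tax, 384 − 6p = 7p − 110 gives 13p = 494, so p* = $38 and q* = 156.
With the tax collected from producers, supply shifts: qs = 7(p − 6.5) − 110.
Solving gives q = 135 with buyers paying $41.5 and producers receiving $35 (the $6.5 wedge).
Burden on buyers: $3.5; on producers: $3. (They sum to $6.5.)

Buyers bear $3.5 per tire; producers bear $3 per tire.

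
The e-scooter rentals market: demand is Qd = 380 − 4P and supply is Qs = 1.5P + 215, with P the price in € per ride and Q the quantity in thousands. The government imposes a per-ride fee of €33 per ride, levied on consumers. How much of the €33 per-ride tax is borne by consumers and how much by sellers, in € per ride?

Consumers bear €9 per ride; sellers bear €24 per ride.

Before the tax: set 380 − 4P = 1.5P + 215 → P* = €30, Q* = 260.
With the tax collected from consumers, demand (in seller-price terms) shifts: Qd = 380 − 4(P + 33).
New equilibrium: consumers pay €39, sellers receive €6, Q = 224. (Wedge: Pb − Ps = 33.)
Burden on consumers: €9; on sellers: €24. (They sum to €33.)
The less price-elastic side of the market bears the larger share of a per-unit tax.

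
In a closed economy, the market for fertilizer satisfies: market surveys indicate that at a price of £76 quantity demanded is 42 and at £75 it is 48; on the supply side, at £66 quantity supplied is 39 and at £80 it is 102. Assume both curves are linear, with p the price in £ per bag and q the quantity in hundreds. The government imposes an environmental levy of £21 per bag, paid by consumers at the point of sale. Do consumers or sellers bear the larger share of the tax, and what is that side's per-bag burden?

Demand slope: (48 − 42)/(75 − 76) = -6, so qd = 498 − 6p.
Supply slope: (102 − 39)/(80 − 66) = 4.5, so qs = 4.5p − 258.
Before the tax: set 498 − 6p = 4.5p − 258 → p* = £72, q* = 66.
With the tax collected from consumers, demand (in seller-price terms) shifts: qd = 498 − 6(p + 21).
Solving gives q = 12 with consumers paying £81 and sellers receiving £60 (the £21 wedge).
Per-bag burden: consumers £9, sellers £12.
Sellers take the larger share because supply is less price-elastic here (demand slope 6 vs supply slope 4.5).

Sellers bear the larger share: £12 per bag.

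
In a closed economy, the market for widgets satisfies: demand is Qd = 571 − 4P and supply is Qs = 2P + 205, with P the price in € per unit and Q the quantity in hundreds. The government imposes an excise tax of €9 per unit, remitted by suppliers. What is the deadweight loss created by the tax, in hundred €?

Deadweight loss = €54 hundred.

Without the tax, 571 − 4P = 2P + 205 gives 6P = 366, so P* = €61 and Q* = 327.
With the tax collected from suppliers, supply shifts: Qs = 2(P − 9) + 205.
Solving gives Q = 315 with consumers paying €64 and suppliers receiving €55 (the €9 wedge).
Quantity falls by |ΔQ| = |327 − 315| = 12.
DWL = ½ · t · |ΔQ| = ½ · 9 · 12 = €54.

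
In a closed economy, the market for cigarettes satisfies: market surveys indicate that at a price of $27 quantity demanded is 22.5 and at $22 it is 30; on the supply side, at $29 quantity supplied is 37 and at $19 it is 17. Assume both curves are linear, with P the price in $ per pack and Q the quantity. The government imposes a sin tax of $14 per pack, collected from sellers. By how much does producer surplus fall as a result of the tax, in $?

Producer surplus falls by $126.

Demand slope: (30 − 22.5)/(22 − 27) = -1.5, so Qd = 63 − 1.5P.
Supply slope: (17 − 37)/(19 − 29) = 2, so Qs = 2P − 21.
Before the tax: set 63 − 1.5P = 2P − 21 → P* = $24, Q* = 27.
With the tax collected from sellers, supply shifts: Qs = 2(P − 14) − 21.
New equilibrium: buyers pay $32, sellers receive $18, Q = 15. (Wedge: Pb − Ps = 14.)
ΔPS is the trapezoid between Q = 15 and Q = 27 of height $6: ½ · (27 + 15) · 6 = $126.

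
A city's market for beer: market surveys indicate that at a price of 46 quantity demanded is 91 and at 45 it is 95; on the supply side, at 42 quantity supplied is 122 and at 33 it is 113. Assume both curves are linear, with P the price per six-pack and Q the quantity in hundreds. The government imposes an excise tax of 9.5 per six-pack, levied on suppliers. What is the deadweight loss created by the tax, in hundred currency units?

Deadweight loss = 36.1 hundred.

Demand slope: (95 − 91)/(45 − 46) = -4, so Qd = 275 − 4P.
Supply slope: (113 − 122)/(33 − 42) = 1, so Qs = P + 80.
Without the tax, 275 − 4P = P + 80 gives 5P = 195, so P* = 39 and Q* = 119.
With the tax collected from suppliers, supply shifts: Qs = (P − 9.5) + 80.
New equilibrium: buyers pay 40.9, suppliers receive 31.4, Q = 111.4. (Wedge: Pb − Ps = 9.5.)
Quantity falls by |ΔQ| = |119 − 111.4| = 7.6.
DWL = ½ · t · |ΔQ| = ½ · 9.5 · 7.6 = 36.1.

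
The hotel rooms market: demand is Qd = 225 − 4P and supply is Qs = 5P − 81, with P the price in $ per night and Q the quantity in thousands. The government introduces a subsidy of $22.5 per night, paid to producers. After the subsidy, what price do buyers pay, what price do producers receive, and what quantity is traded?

Before the subsidy: set 225 − 4P = 5P − 81 → P* = $34, Q* = 89.
With a per-unit subsidy paid to producers, each receives P + 22.5 per unit sold, so supply becomes Qs = 5(P + 22.5) − 81.
New equilibrium: buyers pay $21.5, producers receive $44, Q = 139. (Wedge: Pb − Ps = −22.5.)

Buyers pay $21.5; producers receive $44; quantity = 139.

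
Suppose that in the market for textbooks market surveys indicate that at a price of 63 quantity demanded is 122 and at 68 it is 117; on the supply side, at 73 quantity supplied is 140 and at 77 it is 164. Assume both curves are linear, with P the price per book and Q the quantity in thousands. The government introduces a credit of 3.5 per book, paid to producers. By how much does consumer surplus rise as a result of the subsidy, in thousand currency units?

Consumer surplus rises by 352.5 thousand.

Demand slope: (117 − 122)/(68 − 63) = -1, so Qd = 185 − P.
Supply slope: (164 − 140)/(77 − 73) = 6, so Qs = 6P − 298.
Without the subsidy, 185 − P = 6P − 298 gives 7P = 483, so P* = 69 and Q* = 116.
With a per-unit subsidy paid to producers, each receives P + 3.5 per unit sold, so supply becomes Qs = 6(P + 3.5) − 298.
Solving gives Q = 119 with consumers paying 66 and producers receiving 69.5 (the 3.5 wedge).
ΔCS is the trapezoid between Q = 119 and Q = 116 of height 3: ½ · (116 + 119) · 3 = 352.5.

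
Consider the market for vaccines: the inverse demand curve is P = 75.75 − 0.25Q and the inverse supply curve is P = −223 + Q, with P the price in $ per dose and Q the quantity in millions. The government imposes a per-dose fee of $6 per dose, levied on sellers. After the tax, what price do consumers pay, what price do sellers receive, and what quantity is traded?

Consumers pay $17.2; sellers receive $11.2; quantity = 234.2.

Inverting to Q(P) form: Qd = 303 − 4P; Qs = P + 223.
Before the tax: set 303 − 4P = P + 223 → P* = $16, Q* = 239.
With the tax collected from sellers, supply shifts: Qs = (P − 6) + 223.
New equilibrium: consumers pay $17.2, sellers receive $11.2, Q = 234.2. (Wedge: Pb − Ps = 6.)
The less price-elastic side of the market bears the larger share of a per-unit tax.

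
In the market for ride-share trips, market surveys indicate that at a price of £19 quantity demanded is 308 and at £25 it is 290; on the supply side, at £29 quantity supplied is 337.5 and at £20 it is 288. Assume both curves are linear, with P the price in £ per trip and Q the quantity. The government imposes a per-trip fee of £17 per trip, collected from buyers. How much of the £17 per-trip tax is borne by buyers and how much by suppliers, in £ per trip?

Buyers bear £11 per trip; suppliers bear £6 per trip.

Demand slope: (290 − 308)/(25 − 19) = -3, so Qd = 365 − 3P.
Supply slope: (288 − 337.5)/(20 − 29) = 5.5, so Qs = 5.5P + 178.
Before the tax: set 365 − 3P = 5.5P + 178 → P* = £22, Q* = 299.
With the tax collected from buyers, demand (in seller-price terms) shifts: Qd = 365 − 3(P + 17).
New equilibrium: buyers pay £33, suppliers receive £16, Q = 266. (Wedge: Pb − Ps = 17.)
Burden on buyers: £11; on suppliers: £6. (They sum to £17.)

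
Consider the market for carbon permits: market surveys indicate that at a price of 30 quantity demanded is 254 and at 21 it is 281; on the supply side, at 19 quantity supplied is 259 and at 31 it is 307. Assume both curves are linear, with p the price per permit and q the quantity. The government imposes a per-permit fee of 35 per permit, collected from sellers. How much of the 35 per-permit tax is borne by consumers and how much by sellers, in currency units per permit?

Demand slope: (281 − 254)/(21 − 30) = -3, so qd = 344 − 3p.
Supply slope: (307 − 259)/(31 − 19) = 4, so qs = 4p + 183.
Without the tax, 344 − 3p = 4p + 183 gives 7p = 161, so p* = 23 and q* = 275.
With the tax collected from sellers, supply shifts: qs = 4(p − 35) + 183.
Solving gives q = 215 with consumers paying 43 and sellers receiving 8 (the 35 wedge).
Burden on consumers: 20; on sellers: 15. (They sum to 35.)
The less price-elastic side of the market bears the larger share of a per-unit tax.

Consumers bear 20 per permit; sellers bear 15 per permit.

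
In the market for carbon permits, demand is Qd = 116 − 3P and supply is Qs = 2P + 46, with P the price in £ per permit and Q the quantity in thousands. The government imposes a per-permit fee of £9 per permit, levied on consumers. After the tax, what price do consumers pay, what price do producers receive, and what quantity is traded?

Consumers pay £17.6; producers receive £8.6; quantity = 63.2.

Before the tax: set 116 − 3P = 2P + 46 → P* = £14, Q* = 74.
With the tax collected from consumers, demand (in seller-price terms) shifts: Qd = 116 − 3(P + 9).
Solving gives Q = 63.2 with consumers paying £17.6 and producers receiving £8.6 (the £9 wedge).
The less price-elastic side of the market bears the larger share of a per-unit tax.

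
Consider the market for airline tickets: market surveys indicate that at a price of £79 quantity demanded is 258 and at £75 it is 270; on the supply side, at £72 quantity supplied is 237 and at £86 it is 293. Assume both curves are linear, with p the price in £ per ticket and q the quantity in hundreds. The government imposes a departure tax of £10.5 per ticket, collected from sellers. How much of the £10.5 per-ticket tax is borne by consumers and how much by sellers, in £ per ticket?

Consumers bear £6 per ticket; sellers bear £4.5 per ticket.

Demand slope: (270 − 258)/(75 − 79) = -3, so qd = 495 − 3p.
Supply slope: (293 − 237)/(86 − 72) = 4, so qs = 4p − 51.
Without the tax, 495 − 3p = 4p − 51 gives 7p = 546, so p* = £78 and q* = 261.
With the tax collected from sellers, supply shifts: qs = 4(p − 10.5) − 51.
Solving gives q = 243 with consumers paying £84 and sellers receiving £73.5 (the £10.5 wedge).
Burden on consumers: £6; on sellers: £4.5. (They sum to £10.5.)
The less price-elastic side of the market bears the larger share of a per-unit tax.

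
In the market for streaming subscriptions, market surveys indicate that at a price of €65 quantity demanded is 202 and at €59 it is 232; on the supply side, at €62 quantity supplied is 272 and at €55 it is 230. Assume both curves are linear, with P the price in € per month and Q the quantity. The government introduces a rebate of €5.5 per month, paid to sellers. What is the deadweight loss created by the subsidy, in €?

Deadweight loss = €41.25.

Demand slope: (232 − 202)/(59 − 65) = -5, so Qd = 527 − 5P.
Supply slope: (230 − 272)/(55 − 62) = 6, so Qs = 6P − 100.
Without the subsidy, 527 − 5P = 6P − 100 gives 11P = 627, so P* = €57 and Q* = 242.
With a per-unit subsidy paid to sellers, each receives P + 5.5 per unit sold, so supply becomes Qs = 6(P + 5.5) − 100.
Solving gives Q = 257 with buyers paying €54 and sellers receiving €59.5 (the €5.5 wedge).
Quantity rises by |ΔQ| = |242 − 257| = 15.
DWL = ½ · t · |ΔQ| = ½ · 5.5 · 15 = €41.25.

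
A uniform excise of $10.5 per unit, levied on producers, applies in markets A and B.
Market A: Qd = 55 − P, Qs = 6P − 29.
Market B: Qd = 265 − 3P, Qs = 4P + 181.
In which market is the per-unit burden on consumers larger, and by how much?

Market A: pre-tax P* = $12, Q* = 43; post-tax Q = 34; per-unit burden on consumers = $9.
Market B: pre-tax P* = $12, Q* = 229; post-tax Q = 211; per-unit burden on consumers = $6.
Difference: $9 vs $6 → market A is larger by $3.

Market A, by $3.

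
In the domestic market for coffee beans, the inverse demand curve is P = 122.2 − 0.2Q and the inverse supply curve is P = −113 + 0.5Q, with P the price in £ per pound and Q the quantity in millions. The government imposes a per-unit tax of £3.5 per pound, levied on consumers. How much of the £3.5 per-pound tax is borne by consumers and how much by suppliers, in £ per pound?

Consumers bear £1 per pound; suppliers bear £2.5 per pound.

Rewrite in direct form: Qd = 611 − 5P and Qs = 2P + 226.
Without the tax, 611 − 5P = 2P + 226 gives 7P = 385, so P* = £55 and Q* = 336.
With the tax collected from consumers, demand (in seller-price terms) shifts: Qd = 611 − 5(P + 3.5).
New equilibrium: consumers pay £56, suppliers receive £52.5, Q = 331. (Wedge: Pb − Ps = 3.5.)
Burden on consumers: £1; on suppliers: £2.5. (They sum to £3.5.)
The less price-elastic side of the market bears the larger share of a per-unit tax.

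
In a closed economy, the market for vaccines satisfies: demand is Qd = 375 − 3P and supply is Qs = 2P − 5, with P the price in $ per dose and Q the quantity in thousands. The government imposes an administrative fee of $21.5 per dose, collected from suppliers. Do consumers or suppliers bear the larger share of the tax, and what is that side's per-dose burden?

Suppliers bear the larger share: $12.9 per dose.

Before the tax: set 375 − 3P = 2P − 5 → P* = $76, Q* = 147.
With the tax collected from suppliers, supply shifts: Qs = 2(P − 21.5) − 5.
Solving gives Q = 121.2 with consumers paying $84.6 and suppliers receiving $63.1 (the $21.5 wedge).
Per-dose burden: consumers $8.6, suppliers $12.9.
Suppliers take the larger share because supply is less price-elastic here (demand slope 3 vs supply slope 2).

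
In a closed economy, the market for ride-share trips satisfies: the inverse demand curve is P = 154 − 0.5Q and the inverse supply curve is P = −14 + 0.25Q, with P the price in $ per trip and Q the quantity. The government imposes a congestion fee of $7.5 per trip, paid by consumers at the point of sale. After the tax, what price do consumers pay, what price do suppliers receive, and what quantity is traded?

Rewrite in direct form: Qd = 308 − 2P and Qs = 4P + 56.
Before the tax: set 308 − 2P = 4P + 56 → P* = $42, Q* = 224.
With the tax collected from consumers, demand (in seller-price terms) shifts: Qd = 308 − 2(P + 7.5).
New equilibrium: consumers pay $47, suppliers receive $39.5, Q = 214. (Wedge: Pb − Ps = 7.5.)

Consumers pay $47; suppliers receive $39.5; quantity = 214.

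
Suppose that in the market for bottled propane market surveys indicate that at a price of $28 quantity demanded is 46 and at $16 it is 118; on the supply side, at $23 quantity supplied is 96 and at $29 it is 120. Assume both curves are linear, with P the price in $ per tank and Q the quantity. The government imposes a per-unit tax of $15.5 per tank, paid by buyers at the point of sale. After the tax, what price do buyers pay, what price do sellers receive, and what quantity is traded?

Buyers pay $27.2; sellers receive $11.7; quantity = 50.8.

Demand slope: (118 − 46)/(16 − 28) = -6, so Qd = 214 − 6P.
Supply slope: (120 − 96)/(29 − 23) = 4, so Qs = 4P + 4.
Without the tax, 214 − 6P = 4P + 4 gives 10P = 210, so P* = $21 and Q* = 88.
With the tax collected from buyers, demand (in seller-price terms) shifts: Qd = 214 − 6(P + 15.5).
Solving gives Q = 50.8 with buyers paying $27.2 and sellers receiving $11.7 (the $15.5 wedge).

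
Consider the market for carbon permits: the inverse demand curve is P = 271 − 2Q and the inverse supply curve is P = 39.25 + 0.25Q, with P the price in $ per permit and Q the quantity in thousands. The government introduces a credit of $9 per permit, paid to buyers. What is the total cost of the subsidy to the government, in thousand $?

Inverting to Q(P) form: Qd = 135.5 − 0.5P; Qs = 4P − 157.
Before the subsidy: set 135.5 − 0.5P = 4P − 157 → P* = $65, Q* = 103.
With a per-unit subsidy paid to buyers, each effectively pays P − 9, so demand becomes Qd = 135.5 − 0.5(P − 9).
New equilibrium: buyers pay $57, suppliers receive $66, Q = 107. (Wedge: Pb − Ps = −9.)
Outlay = t · Q = 9 · 107 = $963.

Government outlay = $963 thousand.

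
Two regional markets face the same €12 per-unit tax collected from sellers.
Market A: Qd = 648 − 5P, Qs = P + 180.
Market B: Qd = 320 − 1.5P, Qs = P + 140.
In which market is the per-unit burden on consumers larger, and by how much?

Market A: pre-tax P* = €78, Q* = 258; post-tax Q = 248; per-unit burden on consumers = €2.
Market B: pre-tax P* = €72, Q* = 212; post-tax Q = 204.8; per-unit burden on consumers = €4.8.
Difference: €2 vs €4.8 → market B is larger by €2.8.

Market B, by €2.8.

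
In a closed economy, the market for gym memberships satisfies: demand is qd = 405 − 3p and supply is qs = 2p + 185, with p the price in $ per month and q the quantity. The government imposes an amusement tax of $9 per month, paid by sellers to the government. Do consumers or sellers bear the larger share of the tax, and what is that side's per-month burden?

Sellers bear the larger share: $5.4 per month.

Before the tax: set 405 − 3p = 2p + 185 → p* = $44, q* = 273.
With the tax collected from sellers, supply shifts: qs = 2(p − 9) + 185.
New equilibrium: consumers pay $47.6, sellers receive $38.6, q = 262.2. (Wedge: pb − ps = 9.)
Per-month burden: consumers $3.6, sellers $5.4.
Sellers take the larger share because supply is less price-elastic here (demand slope 3 vs supply slope 2).
The less price-elastic side of the market bears the larger share of a per-unit tax.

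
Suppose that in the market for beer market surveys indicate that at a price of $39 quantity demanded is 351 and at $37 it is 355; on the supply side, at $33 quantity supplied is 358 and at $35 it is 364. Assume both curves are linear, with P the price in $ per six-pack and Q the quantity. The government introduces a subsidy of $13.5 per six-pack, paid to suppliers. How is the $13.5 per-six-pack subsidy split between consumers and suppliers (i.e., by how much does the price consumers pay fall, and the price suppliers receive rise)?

Consumers gain $8.1 per six-pack; suppliers gain $5.4 per six-pack.

Demand slope: (355 − 351)/(37 − 39) = -2, so Qd = 429 − 2P.
Supply slope: (364 − 358)/(35 − 33) = 3, so Qs = 3P + 259.
Before the subsidy: set 429 − 2P = 3P + 259 → P* = $34, Q* = 361.
With a per-unit subsidy paid to suppliers, each receives P + 13.5 per unit sold, so supply becomes Qs = 3(P + 13.5) + 259.
New equilibrium: consumers pay $25.9, suppliers receive $39.4, Q = 377.2. (Wedge: Pb − Ps = −13.5.)
Gain to consumers: $8.1; to suppliers: $5.4. (They sum to $13.5.)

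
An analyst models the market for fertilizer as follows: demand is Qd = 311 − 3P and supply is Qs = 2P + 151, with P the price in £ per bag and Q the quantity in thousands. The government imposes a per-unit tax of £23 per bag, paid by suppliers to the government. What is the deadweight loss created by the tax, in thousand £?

Deadweight loss = £317.4 thousand.

Before the tax: set 311 − 3P = 2P + 151 → P* = £32, Q* = 215.
With the tax collected from suppliers, supply shifts: Qs = 2(P − 23) + 151.
Solving gives Q = 187.4 with buyers paying £41.2 and suppliers receiving £18.2 (the £23 wedge).
Quantity falls by |ΔQ| = |215 − 187.4| = 27.6.
DWL = ½ · t · |ΔQ| = ½ · 23 · 27.6 = £317.4.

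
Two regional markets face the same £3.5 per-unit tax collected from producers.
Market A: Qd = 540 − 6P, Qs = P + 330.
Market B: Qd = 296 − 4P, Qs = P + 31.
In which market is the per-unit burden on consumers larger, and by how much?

Market B, by £0.2.

Market A: pre-tax P* = £30, Q* = 360; post-tax Q = 357; per-unit burden on consumers = £0.5.
Market B: pre-tax P* = £53, Q* = 84; post-tax Q = 81.2; per-unit burden on consumers = £0.7.
Difference: £0.5 vs £0.7 → market B is larger by £0.2.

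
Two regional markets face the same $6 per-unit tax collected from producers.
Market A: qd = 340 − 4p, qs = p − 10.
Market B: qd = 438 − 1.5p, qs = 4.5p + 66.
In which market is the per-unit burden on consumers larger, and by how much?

Market B, by $3.3.

Market A: pre-tax p* = $70, q* = 60; post-tax q = 55.2; per-unit burden on consumers = $1.2.
Market B: pre-tax p* = $62, q* = 345; post-tax q = 338.25; per-unit burden on consumers = $4.5.
Difference: $1.2 vs $4.5 → market B is larger by $3.3.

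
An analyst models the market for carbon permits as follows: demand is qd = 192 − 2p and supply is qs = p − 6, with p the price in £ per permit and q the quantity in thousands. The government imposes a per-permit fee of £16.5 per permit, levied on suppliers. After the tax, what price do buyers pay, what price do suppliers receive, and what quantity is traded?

Without the tax, 192 − 2p = p − 6 gives 3p = 198, so p* = £66 and q* = 60.
With the tax collected from suppliers, supply shifts: qs = (p − 16.5) − 6.
New equilibrium: buyers pay £71.5, suppliers receive £55, q = 49. (Wedge: pb − ps = 16.5.)

Buyers pay £71.5; suppliers receive £55; quantity = 49.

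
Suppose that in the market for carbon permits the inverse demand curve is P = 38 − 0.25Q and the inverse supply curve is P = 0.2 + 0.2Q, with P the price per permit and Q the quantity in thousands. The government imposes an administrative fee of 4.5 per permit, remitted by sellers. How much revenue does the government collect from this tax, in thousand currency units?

Inverting to Q(P) form: Qd = 152 − 4P; Qs = 5P − 1.
Without the tax, 152 − 4P = 5P − 1 gives 9P = 153, so P* = 17 and Q* = 84.
With the tax collected from sellers, supply shifts: Qs = 5(P − 4.5) − 1.
New equilibrium: buyers pay 19.5, sellers receive 15, Q = 74. (Wedge: Pb − Ps = 4.5.)
Revenue = t · Q = 4.5 · 74 = 333.

Tax revenue = 333 thousand.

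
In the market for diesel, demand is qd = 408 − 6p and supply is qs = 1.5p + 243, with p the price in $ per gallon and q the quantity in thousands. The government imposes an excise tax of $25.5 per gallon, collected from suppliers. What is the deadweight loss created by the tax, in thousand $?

Before the tax: set 408 − 6p = 1.5p + 243 → p* = $22, q* = 276.
With the tax collected from suppliers, supply shifts: qs = 1.5(p − 25.5) + 243.
New equilibrium: consumers pay $27.1, suppliers receive $1.6, q = 245.4. (Wedge: pb − ps = 25.5.)
Quantity falls by |ΔQ| = |276 − 245.4| = 30.6.
DWL = ½ · t · |ΔQ| = ½ · 25.5 · 30.6 = $390.15.

Deadweight loss = $390.15 thousand.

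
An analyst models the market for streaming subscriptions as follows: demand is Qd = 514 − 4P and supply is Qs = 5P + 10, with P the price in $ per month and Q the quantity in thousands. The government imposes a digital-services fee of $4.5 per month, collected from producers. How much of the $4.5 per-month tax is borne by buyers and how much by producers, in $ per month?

Before the tax: set 514 − 4P = 5P + 10 → P* = $56, Q* = 290.
With the tax collected from producers, supply shifts: Qs = 5(P − 4.5) + 10.
New equilibrium: buyers pay $58.5, producers receive $54, Q = 280. (Wedge: Pb − Ps = 4.5.)
Burden on buyers: $2.5; on producers: $2. (They sum to $4.5.)
The less price-elastic side of the market bears the larger share of a per-unit tax.

Buyers bear $2.5 per month; producers bear $2 per month.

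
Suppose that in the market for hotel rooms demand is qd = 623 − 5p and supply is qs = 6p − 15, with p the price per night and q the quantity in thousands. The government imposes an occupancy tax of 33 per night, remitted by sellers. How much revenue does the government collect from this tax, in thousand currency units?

Before the tax: set 623 − 5p = 6p − 15 → p* = 58, q* = 333.
With the tax collected from sellers, supply shifts: qs = 6(p − 33) − 15.
Solving gives q = 243 with buyers paying 76 and sellers receiving 43 (the 33 wedge).
Revenue = t · Q = 33 · 243 = 8019.

Tax revenue = 8019 thousand.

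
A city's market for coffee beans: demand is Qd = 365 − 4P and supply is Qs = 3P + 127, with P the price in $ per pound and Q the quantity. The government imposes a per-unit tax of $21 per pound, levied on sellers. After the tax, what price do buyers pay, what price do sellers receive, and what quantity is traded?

Before the tax: set 365 − 4P = 3P + 127 → P* = $34, Q* = 229.
With the tax collected from sellers, supply shifts: Qs = 3(P − 21) + 127.
New equilibrium: buyers pay $43, sellers receive $22, Q = 193. (Wedge: Pb − Ps = 21.)

Buyers pay $43; sellers receive $22; quantity = 193.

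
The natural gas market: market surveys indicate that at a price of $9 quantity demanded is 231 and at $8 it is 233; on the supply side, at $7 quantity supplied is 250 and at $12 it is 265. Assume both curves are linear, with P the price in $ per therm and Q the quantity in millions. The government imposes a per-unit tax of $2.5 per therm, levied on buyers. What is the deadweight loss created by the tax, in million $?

Demand slope: (233 − 231)/(8 − 9) = -2, so Qd = 249 − 2P.
Supply slope: (265 − 250)/(12 − 7) = 3, so Qs = 3P + 229.
Without the tax, 249 − 2P = 3P + 229 gives 5P = 20, so P* = $4 and Q* = 241.
With the tax collected from buyers, demand (in seller-price terms) shifts: Qd = 249 − 2(P + 2.5).
Solving gives Q = 238 with buyers paying $5.5 and suppliers receiving $3 (the $2.5 wedge).
Quantity falls by |ΔQ| = |241 − 238| = 3.
DWL = ½ · t · |ΔQ| = ½ · 2.5 · 3 = $3.75.

Deadweight loss = $3.75 million.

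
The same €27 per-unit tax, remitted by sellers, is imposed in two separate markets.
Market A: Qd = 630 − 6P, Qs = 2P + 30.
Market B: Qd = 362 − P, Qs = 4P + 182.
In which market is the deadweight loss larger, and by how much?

Market A, by €255.15.

Market A: pre-tax P* = €75, Q* = 180; post-tax Q = 139.5; deadweight loss = €546.75.
Market B: pre-tax P* = €36, Q* = 326; post-tax Q = 304.4; deadweight loss = €291.6.
Difference: €546.75 vs €291.6 → market A is larger by €255.15.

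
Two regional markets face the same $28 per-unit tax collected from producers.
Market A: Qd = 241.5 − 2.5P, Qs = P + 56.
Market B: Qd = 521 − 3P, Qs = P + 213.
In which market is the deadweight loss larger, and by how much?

Market A: pre-tax P* = $53, Q* = 109; post-tax Q = 89; deadweight loss = $280.
Market B: pre-tax P* = $77, Q* = 290; post-tax Q = 269; deadweight loss = $294.
Difference: $280 vs $294 → market B is larger by $14.

Market B, by $14.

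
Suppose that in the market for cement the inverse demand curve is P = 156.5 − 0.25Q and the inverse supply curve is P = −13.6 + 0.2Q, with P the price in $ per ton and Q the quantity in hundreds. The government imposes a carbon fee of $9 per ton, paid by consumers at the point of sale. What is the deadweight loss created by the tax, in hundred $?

Deadweight loss = $90 hundred.

Inverting to Q(P) form: Qd = 626 − 4P; Qs = 5P + 68.
Without the tax, 626 − 4P = 5P + 68 gives 9P = 558, so P* = $62 and Q* = 378.
With the tax collected from consumers, demand (in seller-price terms) shifts: Qd = 626 − 4(P + 9).
New equilibrium: consumers pay $67, producers receive $58, Q = 358. (Wedge: Pb − Ps = 9.)
Quantity falls by |ΔQ| = |378 − 358| = 20.
DWL = ½ · t · |ΔQ| = ½ · 9 · 20 = $90.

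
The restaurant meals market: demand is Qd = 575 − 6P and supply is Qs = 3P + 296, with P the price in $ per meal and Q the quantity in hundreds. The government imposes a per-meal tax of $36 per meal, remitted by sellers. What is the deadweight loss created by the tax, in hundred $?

Deadweight loss = $1296 hundred.

Without the tax, 575 − 6P = 3P + 296 gives 9P = 279, so P* = $31 and Q* = 389.
With the tax collected from sellers, supply shifts: Qs = 3(P − 36) + 296.
New equilibrium: buyers pay $43, sellers receive $7, Q = 317. (Wedge: Pb − Ps = 36.)
Quantity falls by |ΔQ| = |389 − 317| = 72.
DWL = ½ · t · |ΔQ| = ½ · 36 · 72 = $1296.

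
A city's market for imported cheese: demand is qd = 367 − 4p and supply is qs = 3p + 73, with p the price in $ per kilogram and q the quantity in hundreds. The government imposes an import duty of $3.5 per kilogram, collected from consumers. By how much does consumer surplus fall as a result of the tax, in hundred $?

Without the tax, 367 − 4p = 3p + 73 gives 7p = 294, so p* = $42 and q* = 199.
With the tax collected from consumers, demand (in seller-price terms) shifts: qd = 367 − 4(p + 3.5).
New equilibrium: consumers pay $43.5, producers receive $40, q = 193. (Wedge: pb − ps = 3.5.)
ΔCS is the trapezoid between Q = 193 and Q = 199 of height $1.5: ½ · (199 + 193) · 1.5 = $294.

Consumer surplus falls by $294 hundred.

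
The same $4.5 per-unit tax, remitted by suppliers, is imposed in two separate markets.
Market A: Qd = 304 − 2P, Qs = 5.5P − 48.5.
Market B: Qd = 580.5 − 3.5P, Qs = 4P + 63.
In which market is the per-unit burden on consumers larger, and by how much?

Market A: pre-tax P* = $47, Q* = 210; post-tax Q = 203.4; per-unit burden on consumers = $3.3.
Market B: pre-tax P* = $69, Q* = 339; post-tax Q = 330.6; per-unit burden on consumers = $2.4.
Difference: $3.3 vs $2.4 → market A is larger by $0.9.

Market A, by $0.9.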